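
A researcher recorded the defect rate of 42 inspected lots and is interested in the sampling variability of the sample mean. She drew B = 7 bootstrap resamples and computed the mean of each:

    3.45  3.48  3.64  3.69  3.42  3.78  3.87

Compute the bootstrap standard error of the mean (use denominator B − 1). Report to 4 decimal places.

Bootstrap SE is the standard deviation of the 7 replicate means.
Mean of replicates: (3.45 + 3.48 + 3.64 + 3.69 + 3.42 + 3.78 + 3.87) / 7 = 25.33000 / 7 = 3.61857
Sum of squared deviations: (−0.16857)² + (−0.13857)² + (+0.02143)² + (+0.07143)² + (−0.19857)² + (+0.16143)² + (+0.25143)² = 0.18189
Variance = 0.18189 / 6 = 0.03031
SE* = √0.03031

SE* = 0.1741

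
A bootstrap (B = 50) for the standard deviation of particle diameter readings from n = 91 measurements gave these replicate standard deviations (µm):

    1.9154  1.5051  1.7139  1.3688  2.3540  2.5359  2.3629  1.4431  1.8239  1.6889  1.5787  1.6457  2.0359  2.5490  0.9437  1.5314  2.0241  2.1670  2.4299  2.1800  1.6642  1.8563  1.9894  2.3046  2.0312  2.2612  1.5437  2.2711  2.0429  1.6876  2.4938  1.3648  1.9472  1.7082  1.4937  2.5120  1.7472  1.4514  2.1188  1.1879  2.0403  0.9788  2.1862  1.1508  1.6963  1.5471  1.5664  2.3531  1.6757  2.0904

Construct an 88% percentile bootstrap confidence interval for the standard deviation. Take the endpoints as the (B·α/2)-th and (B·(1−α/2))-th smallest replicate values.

(1.1508, 2.4938)

Sorted replicates: 0.9437, 0.9788, 1.1508, 1.1879, 1.3648, 1.3688, 1.4431, 1.4514, 1.4937, 1.5051, 1.5314, 1.5437, 1.5471, 1.5664, 1.5787, 1.6457, 1.6642, 1.6757, 1.6876, 1.6889, 1.6963, 1.7082, 1.7139, 1.7472, 1.8239, 1.8563, 1.9154, 1.9472, 1.9894, 2.0241, 2.0312, 2.0359, 2.0403, 2.0429, 2.0904, 2.1188, 2.1670, 2.1800, 2.1862, 2.2612, 2.2711, 2.3046, 2.3531, 2.3540, 2.3629, 2.4299, 2.4938, 2.5120, 2.5359, 2.5490
α = 0.12; lower rank = 50 × 0.060 = 3; upper rank = 50 × 0.940 = 47.
The 3rd smallest replicate is 1.1508; the 47th is 2.4938.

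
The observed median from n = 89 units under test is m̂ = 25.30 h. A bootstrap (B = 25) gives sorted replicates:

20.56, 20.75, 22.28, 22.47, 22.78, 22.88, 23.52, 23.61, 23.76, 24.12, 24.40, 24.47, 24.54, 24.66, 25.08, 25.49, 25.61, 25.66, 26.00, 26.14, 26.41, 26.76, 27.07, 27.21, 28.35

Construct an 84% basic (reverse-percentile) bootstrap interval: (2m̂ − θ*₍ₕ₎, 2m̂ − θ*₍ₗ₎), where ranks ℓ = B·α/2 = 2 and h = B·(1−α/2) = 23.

Percentile endpoints at ranks 2 and 23: θ*₍2₎ = 20.75, θ*₍23₎ = 27.07.
Basic interval reflects these around m̂:
  lower = 2 × 25.30 − 27.07 = 23.53
  upper = 2 × 25.30 − 20.75 = 29.85

(23.53, 29.85)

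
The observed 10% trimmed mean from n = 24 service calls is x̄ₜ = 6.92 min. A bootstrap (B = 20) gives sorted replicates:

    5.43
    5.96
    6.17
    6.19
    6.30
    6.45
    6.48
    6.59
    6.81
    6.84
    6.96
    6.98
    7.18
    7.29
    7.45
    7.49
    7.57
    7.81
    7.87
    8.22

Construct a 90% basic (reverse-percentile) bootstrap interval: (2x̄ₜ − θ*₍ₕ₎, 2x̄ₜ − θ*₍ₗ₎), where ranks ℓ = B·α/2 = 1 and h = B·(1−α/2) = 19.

(5.97, 8.41)

Percentile endpoints at ranks 1 and 19: θ*₍1₎ = 5.43, θ*₍19₎ = 7.87.
Basic interval reflects these around x̄ₜ:
  lower = 2 × 6.92 − 7.87 = 5.97
  upper = 2 × 6.92 − 5.43 = 8.41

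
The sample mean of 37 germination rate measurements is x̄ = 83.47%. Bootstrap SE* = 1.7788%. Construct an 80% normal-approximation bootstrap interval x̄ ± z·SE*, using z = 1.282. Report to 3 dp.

Margin = 1.282 × 1.7788 = 2.2804
Interval: 83.47 ± 2.2804

(81.190, 85.750)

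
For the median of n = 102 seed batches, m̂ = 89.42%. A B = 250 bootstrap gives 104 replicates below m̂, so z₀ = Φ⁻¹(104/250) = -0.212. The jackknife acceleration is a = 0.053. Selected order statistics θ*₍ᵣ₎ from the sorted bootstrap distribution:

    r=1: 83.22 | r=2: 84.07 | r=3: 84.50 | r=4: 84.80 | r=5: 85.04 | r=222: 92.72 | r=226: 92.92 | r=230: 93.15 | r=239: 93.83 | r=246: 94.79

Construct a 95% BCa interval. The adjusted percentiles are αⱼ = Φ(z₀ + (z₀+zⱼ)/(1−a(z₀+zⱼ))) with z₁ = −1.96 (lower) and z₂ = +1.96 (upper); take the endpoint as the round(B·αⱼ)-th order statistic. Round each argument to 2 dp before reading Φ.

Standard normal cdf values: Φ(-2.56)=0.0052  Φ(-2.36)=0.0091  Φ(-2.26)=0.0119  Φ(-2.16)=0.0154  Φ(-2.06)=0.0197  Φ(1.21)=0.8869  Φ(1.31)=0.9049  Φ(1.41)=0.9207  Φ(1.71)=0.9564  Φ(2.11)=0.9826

(84.80, 93.83)

Lower: z₀ + z₁ = -0.212 + (-1.960) = -2.172; 1 − a(z₀+z₁) = 1 − (0.053)(-2.172) = 1.1151; argument = -0.212 + (-2.172)/1.1151 = -2.1598 → -2.16.
α₁ = Φ(-2.16) = 0.0154; rank = round(250 × 0.0154) = 4; θ*₍4₎ = 84.80.
Upper: z₀ + z₂ = 1.748; 1 − a(z₀+z₂) = 0.9074; argument = 1.7145 → 1.71; α₂ = 0.9564; rank = 239; θ*₍239₎ = 93.83.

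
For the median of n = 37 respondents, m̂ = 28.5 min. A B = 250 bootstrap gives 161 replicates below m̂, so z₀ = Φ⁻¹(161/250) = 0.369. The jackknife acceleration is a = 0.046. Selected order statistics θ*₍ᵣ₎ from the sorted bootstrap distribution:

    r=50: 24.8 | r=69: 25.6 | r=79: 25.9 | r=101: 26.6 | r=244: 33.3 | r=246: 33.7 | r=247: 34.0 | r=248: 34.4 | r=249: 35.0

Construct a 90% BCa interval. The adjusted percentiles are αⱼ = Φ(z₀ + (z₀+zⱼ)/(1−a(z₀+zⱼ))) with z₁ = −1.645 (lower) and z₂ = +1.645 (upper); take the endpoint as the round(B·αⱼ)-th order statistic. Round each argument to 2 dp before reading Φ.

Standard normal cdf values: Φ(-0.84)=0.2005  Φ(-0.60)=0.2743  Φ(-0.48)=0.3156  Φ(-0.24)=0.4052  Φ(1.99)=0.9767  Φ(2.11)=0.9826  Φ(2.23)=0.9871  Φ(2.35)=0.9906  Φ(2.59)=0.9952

Lower: z₀ + z₁ = 0.369 + (-1.645) = -1.276; 1 − a(z₀+z₁) = 1 − (0.046)(-1.276) = 1.0587; argument = 0.369 + (-1.276)/1.0587 = -0.8363 → -0.84.
α₁ = Φ(-0.84) = 0.2005; rank = round(250 × 0.2005) = 50; θ*₍50₎ = 24.8.
Upper: z₀ + z₂ = 2.014; 1 − a(z₀+z₂) = 0.9074; argument = 2.5886 → 2.59; α₂ = 0.9952; rank = 249; θ*₍249₎ = 35.0.

(24.8, 35.0)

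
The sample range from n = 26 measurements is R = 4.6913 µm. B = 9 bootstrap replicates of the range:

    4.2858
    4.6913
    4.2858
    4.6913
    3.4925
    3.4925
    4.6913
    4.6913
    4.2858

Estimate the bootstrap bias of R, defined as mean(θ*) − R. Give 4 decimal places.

bias = −0.4016

mean(θ*) = (4.2858 + 4.6913 + 4.2858 + 4.6913 + 3.4925 + 3.4925 + 4.6913 + 4.6913 + 4.2858) / 9 = 4.28973
bias = 4.28973 − 4.6913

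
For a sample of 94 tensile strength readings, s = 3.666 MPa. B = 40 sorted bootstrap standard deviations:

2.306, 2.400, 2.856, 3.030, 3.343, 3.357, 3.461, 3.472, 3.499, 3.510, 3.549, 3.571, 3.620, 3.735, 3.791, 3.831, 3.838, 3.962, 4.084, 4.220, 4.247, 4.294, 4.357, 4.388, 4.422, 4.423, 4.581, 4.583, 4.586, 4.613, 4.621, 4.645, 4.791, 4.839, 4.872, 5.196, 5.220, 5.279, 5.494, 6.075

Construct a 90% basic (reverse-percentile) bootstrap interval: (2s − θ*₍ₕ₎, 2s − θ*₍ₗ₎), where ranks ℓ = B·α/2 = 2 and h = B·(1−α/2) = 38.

Percentile endpoints at ranks 2 and 38: θ*₍2₎ = 2.400, θ*₍38₎ = 5.279.
Basic interval reflects these around s:
  lower = 2 × 3.666 − 5.279 = 2.053
  upper = 2 × 3.666 − 2.400 = 4.932

(2.053, 4.932)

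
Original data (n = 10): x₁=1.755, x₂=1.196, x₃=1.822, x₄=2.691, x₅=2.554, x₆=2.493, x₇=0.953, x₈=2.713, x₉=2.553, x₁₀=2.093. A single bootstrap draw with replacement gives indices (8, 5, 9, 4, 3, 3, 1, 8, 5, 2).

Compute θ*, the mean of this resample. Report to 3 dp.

θ* = 2.237

Resample values: 2.713, 2.554, 2.553, 2.691, 1.822, 1.822, 1.755, 2.713, 2.554, 1.196.
Mean = (2.713 + 2.554 + 2.553 + 2.691 + 1.822 + 1.822 + 1.755 + 2.713 + 2.554 + 1.196) / 10 = 22.3730 / 10 = 2.237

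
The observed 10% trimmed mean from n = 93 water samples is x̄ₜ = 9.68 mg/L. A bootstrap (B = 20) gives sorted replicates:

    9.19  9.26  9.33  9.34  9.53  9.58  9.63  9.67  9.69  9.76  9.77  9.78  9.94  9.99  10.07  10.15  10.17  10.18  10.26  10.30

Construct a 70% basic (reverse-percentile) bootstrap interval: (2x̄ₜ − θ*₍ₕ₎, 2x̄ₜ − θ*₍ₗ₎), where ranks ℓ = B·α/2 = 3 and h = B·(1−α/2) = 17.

Percentile endpoints at ranks 3 and 17: θ*₍3₎ = 9.33, θ*₍17₎ = 10.17.
Basic interval reflects these around x̄ₜ:
  lower = 2 × 9.68 − 10.17 = 9.19
  upper = 2 × 9.68 − 9.33 = 10.03

(9.19, 10.03)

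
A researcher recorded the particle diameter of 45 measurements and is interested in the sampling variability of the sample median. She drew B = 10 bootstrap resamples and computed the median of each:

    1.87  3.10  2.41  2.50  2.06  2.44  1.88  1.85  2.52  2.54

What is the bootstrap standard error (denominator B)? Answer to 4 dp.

Bootstrap SE is the standard deviation of the 10 replicate medians.
Mean of replicates: (1.87 + 3.10 + 2.41 + 2.50 + 2.06 + 2.44 + 1.88 + 1.85 + 2.52 + 2.54) / 10 = 23.17000 / 10 = 2.31700
Sum of squared deviations: (−0.44700)² + (+0.78300)² + (+0.09300)² + (+0.18300)² + (−0.25700)² + (+0.12300)² + (−0.43700)² + (−0.46700)² + (+0.20300)² + (+0.22300)² = 1.43621
Variance = 1.43621 / 10 = 0.14362
SE* = √0.14362

SE* = 0.3790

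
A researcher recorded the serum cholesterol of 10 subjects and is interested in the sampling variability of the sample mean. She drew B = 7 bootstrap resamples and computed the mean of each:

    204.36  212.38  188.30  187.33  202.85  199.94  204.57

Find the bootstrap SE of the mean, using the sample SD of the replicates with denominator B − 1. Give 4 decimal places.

SE* = 9.1168

Bootstrap SE is the standard deviation of the 7 replicate means.
Mean of replicates: (204.36 + 212.38 + 188.30 + 187.33 + 202.85 + 199.94 + 204.57) / 7 = 1399.73000 / 7 = 199.96143
Sum of squared deviations: (+4.39857)² + (+12.41857)² + (−11.66143)² + (−12.63143)² + (+2.88857)² + (−0.02143)² + (+4.60857)² = 498.69349
Variance = 498.69349 / 6 = 83.11558
SE* = √83.11558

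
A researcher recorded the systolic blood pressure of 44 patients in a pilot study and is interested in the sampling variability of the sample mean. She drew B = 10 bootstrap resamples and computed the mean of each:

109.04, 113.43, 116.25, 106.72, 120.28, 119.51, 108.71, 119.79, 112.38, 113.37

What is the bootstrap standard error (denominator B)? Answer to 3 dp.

Bootstrap SE is the standard deviation of the 10 replicate means.
Mean of replicates: (109.04 + 113.43 + 116.25 + 106.72 + 120.28 + 119.51 + 108.71 + 119.79 + 112.38 + 113.37) / 10 = 1139.4800 / 10 = 113.9480
Sum of squared deviations: (−4.9080)² + (−0.5180)² + (+2.3020)² + (−7.2280)² + (+6.3320)² + (+5.5620)² + (−5.2380)² + (+5.8420)² + (−1.5680)² + (−0.5780)² = 217.2884
Variance = 217.2884 / 10 = 21.7288
SE* = √21.7288

SE* = 4.661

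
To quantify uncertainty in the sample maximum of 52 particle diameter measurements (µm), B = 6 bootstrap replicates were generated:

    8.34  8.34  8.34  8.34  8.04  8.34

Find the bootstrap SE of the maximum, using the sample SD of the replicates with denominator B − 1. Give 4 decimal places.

Bootstrap SE is the standard deviation of the 6 replicate maximums.
Mean of replicates: (8.34 + 8.34 + 8.34 + 8.34 + 8.04 + 8.34) / 6 = 49.74000 / 6 = 8.29000
Sum of squared deviations: (+0.05000)² + (+0.05000)² + (+0.05000)² + (+0.05000)² + (−0.25000)² + (+0.05000)² = 0.07500
Variance = 0.07500 / 5 = 0.01500
SE* = √0.01500

SE* = 0.1225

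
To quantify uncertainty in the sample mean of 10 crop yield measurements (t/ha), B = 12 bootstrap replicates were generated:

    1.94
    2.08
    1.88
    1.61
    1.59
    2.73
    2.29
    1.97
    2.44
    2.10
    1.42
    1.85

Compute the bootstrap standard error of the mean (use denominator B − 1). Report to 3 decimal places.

Bootstrap SE is the standard deviation of the 12 replicate means.
Mean of replicates: (1.94 + 2.08 + 1.88 + 1.61 + 1.59 + 2.73 + 2.29 + 1.97 + 2.44 + 2.10 + 1.42 + 1.85) / 12 = 23.9000 / 12 = 1.9917
Sum of squared deviations: (−0.0517)² + (+0.0883)² + (−0.1117)² + (−0.3817)² + (−0.4017)² + (+0.7383)² + (+0.2983)² + (−0.0217)² + (+0.4483)² + (+0.1083)² + (−0.5717)² + (−0.1417)² = 1.5242
Variance = 1.5242 / 11 = 0.1386
SE* = √0.1386

SE* = 0.372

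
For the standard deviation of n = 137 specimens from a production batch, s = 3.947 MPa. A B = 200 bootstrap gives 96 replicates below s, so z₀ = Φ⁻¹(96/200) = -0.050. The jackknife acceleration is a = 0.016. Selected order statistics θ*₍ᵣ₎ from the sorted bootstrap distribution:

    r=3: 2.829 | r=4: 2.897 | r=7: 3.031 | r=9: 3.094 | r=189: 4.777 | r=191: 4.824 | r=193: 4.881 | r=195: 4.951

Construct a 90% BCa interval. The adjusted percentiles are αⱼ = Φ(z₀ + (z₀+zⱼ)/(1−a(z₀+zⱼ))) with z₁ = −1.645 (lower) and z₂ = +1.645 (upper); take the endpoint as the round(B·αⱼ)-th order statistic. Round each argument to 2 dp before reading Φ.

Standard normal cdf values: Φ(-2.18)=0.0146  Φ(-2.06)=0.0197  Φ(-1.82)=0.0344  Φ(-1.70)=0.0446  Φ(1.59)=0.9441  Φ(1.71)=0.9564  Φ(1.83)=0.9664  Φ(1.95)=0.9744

Lower: z₀ + z₁ = -0.050 + (-1.645) = -1.695; 1 − a(z₀+z₁) = 1 − (0.016)(-1.695) = 1.0271; argument = -0.050 + (-1.695)/1.0271 = -1.7002 → -1.70.
α₁ = Φ(-1.70) = 0.0446; rank = round(200 × 0.0446) = 9; θ*₍9₎ = 3.094.
Upper: z₀ + z₂ = 1.595; 1 − a(z₀+z₂) = 0.9745; argument = 1.5868 → 1.59; α₂ = 0.9441; rank = 189; θ*₍189₎ = 4.777.

(3.094, 4.777)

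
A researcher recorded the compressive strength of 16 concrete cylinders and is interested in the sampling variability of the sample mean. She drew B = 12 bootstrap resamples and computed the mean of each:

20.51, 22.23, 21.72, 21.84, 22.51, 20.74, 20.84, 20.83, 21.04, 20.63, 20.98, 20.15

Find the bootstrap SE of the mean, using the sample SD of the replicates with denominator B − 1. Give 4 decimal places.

Bootstrap SE is the standard deviation of the 12 replicate means.
Mean of replicates: (20.51 + 22.23 + 21.72 + 21.84 + 22.51 + 20.74 + 20.84 + 20.83 + 21.04 + 20.63 + 20.98 + 20.15) / 12 = 254.02000 / 12 = 21.16833
Sum of squared deviations: (−0.65833)² + (+1.06167)² + (+0.55167)² + (+0.67167)² + (+1.34167)² + (−0.42833)² + (−0.32833)² + (−0.33833)² + (−0.12833)² + (−0.53833)² + (−0.18833)² + (−1.01833)² = 5.90057
Variance = 5.90057 / 11 = 0.53642
SE* = √0.53642

SE* = 0.7324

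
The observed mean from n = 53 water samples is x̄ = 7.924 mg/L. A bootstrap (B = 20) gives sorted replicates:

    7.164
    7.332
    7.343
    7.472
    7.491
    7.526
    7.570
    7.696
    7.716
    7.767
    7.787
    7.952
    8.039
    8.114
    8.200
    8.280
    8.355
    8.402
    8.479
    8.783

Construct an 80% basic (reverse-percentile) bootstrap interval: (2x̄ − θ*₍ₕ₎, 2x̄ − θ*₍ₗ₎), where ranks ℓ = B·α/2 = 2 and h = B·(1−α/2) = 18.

(7.446, 8.516)

Percentile endpoints at ranks 2 and 18: θ*₍2₎ = 7.332, θ*₍18₎ = 8.402.
Basic interval reflects these around x̄:
  lower = 2 × 7.924 − 8.402 = 7.446
  upper = 2 × 7.924 − 7.332 = 8.516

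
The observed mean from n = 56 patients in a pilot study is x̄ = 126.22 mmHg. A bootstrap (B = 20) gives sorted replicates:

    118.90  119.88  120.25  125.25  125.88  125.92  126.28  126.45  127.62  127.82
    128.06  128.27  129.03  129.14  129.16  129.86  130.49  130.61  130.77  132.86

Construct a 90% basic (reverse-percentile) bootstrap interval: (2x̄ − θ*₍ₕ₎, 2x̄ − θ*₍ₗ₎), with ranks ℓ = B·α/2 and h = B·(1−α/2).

Percentile endpoints at ranks 1 and 19: θ*₍1₎ = 118.90, θ*₍19₎ = 130.77.
Basic interval reflects these around x̄:
  lower = 2 × 126.22 − 130.77 = 121.67
  upper = 2 × 126.22 − 118.90 = 133.54

(121.67, 133.54)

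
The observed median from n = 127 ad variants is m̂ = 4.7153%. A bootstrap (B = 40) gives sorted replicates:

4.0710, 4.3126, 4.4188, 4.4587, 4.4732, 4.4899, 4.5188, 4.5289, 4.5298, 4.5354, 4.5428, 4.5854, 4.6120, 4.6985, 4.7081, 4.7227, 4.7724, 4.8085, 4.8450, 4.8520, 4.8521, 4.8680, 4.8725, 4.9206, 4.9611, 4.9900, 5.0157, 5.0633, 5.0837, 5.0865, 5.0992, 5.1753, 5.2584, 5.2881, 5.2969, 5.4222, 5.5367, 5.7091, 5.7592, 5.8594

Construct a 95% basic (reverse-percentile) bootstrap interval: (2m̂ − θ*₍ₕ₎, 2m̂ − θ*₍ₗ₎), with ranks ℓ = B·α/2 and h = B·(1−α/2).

Percentile endpoints at ranks 1 and 39: θ*₍1₎ = 4.0710, θ*₍39₎ = 5.7592.
Basic interval reflects these around m̂:
  lower = 2 × 4.7153 − 5.7592 = 3.6714
  upper = 2 × 4.7153 − 4.0710 = 5.3596

(3.6714, 5.3596)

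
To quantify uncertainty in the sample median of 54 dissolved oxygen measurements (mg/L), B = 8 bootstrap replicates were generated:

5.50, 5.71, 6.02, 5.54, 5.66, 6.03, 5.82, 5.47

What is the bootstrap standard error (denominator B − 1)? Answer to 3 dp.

SE* = 0.221

Bootstrap SE is the standard deviation of the 8 replicate medians.
Mean of replicates: (5.50 + 5.71 + 6.02 + 5.54 + 5.66 + 6.03 + 5.82 + 5.47) / 8 = 45.7500 / 8 = 5.7188
Sum of squared deviations: (−0.2188)² + (−0.0088)² + (+0.3012)² + (−0.1787)² + (−0.0587)² + (+0.3113)² + (+0.1013)² + (−0.2488)² = 0.3431
Variance = 0.3431 / 7 = 0.0490
SE* = √0.0490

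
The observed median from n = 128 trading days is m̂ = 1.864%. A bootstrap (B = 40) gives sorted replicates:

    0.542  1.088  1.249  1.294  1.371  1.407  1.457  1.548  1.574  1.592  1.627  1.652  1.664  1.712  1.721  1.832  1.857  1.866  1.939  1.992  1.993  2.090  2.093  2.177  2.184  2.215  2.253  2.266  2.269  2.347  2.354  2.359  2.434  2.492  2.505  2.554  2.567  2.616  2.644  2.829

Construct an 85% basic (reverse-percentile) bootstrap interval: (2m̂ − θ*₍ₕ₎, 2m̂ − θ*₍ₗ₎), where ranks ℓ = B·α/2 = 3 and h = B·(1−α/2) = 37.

Percentile endpoints at ranks 3 and 37: θ*₍3₎ = 1.249, θ*₍37₎ = 2.567.
Basic interval reflects these around m̂:
  lower = 2 × 1.864 − 2.567 = 1.161
  upper = 2 × 1.864 − 1.249 = 2.479

(1.161, 2.479)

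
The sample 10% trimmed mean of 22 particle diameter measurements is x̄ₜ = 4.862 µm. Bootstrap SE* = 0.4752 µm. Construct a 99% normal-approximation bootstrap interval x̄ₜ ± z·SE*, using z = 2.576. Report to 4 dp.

(3.6379, 6.0861)

Margin = 2.576 × 0.4752 = 1.22412
Interval: 4.862 ± 1.22412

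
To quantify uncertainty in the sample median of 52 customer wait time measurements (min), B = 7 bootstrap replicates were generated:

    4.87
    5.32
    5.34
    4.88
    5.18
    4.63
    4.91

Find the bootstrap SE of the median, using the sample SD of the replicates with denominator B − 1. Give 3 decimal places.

Bootstrap SE is the standard deviation of the 7 replicate medians.
Mean of replicates: (4.87 + 5.32 + 5.34 + 4.88 + 5.18 + 4.63 + 4.91) / 7 = 35.1300 / 7 = 5.0186
Sum of squared deviations: (−0.1486)² + (+0.3014)² + (+0.3214)² + (−0.1386)² + (+0.1614)² + (−0.3886)² + (−0.1086)² = 0.4243
Variance = 0.4243 / 6 = 0.0707
SE* = √0.0707

SE* = 0.266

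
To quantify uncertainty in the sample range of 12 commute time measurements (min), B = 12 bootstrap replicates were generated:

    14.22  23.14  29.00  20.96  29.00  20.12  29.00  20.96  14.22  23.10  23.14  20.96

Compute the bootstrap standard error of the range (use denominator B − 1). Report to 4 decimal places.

Bootstrap SE is the standard deviation of the 12 replicate ranges.
Mean of replicates: (14.22 + 23.14 + 29.00 + 20.96 + 29.00 + 20.12 + 29.00 + 20.96 + 14.22 + 23.10 + 23.14 + 20.96) / 12 = 267.82000 / 12 = 22.31833
Sum of squared deviations: (−8.09833)² + (+0.82167)² + (+6.68167)² + (−1.35833)² + (+6.68167)² + (−2.19833)² + (+6.68167)² + (−1.35833)² + (−8.09833)² + (+0.78167)² + (+0.82167)² + (−1.35833)² = 277.42917
Variance = 277.42917 / 11 = 25.22083
SE* = √25.22083

SE* = 5.0220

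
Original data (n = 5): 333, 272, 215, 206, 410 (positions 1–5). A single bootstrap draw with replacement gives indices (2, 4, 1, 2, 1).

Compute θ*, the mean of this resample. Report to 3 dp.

Resample values: 272, 206, 333, 272, 333.
Mean = (272 + 206 + 333 + 272 + 333) / 5 = 1416.0 / 5 = 283.200

θ* = 283.200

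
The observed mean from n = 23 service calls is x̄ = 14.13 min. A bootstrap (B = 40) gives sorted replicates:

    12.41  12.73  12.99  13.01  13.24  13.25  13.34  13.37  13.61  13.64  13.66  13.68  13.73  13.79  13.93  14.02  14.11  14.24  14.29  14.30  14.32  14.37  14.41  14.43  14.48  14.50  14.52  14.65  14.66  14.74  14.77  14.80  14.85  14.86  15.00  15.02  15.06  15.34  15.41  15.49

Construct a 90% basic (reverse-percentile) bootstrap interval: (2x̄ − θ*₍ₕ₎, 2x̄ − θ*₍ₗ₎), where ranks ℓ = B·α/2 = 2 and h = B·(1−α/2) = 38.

Percentile endpoints at ranks 2 and 38: θ*₍2₎ = 12.73, θ*₍38₎ = 15.34.
Basic interval reflects these around x̄:
  lower = 2 × 14.13 − 15.34 = 12.92
  upper = 2 × 14.13 − 12.73 = 15.53

(12.92, 15.53)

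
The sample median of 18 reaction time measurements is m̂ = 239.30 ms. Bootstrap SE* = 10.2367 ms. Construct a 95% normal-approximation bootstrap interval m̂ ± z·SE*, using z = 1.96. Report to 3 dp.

Margin = 1.96 × 10.2367 = 20.0639
Interval: 239.30 ± 20.0639

(219.236, 259.364)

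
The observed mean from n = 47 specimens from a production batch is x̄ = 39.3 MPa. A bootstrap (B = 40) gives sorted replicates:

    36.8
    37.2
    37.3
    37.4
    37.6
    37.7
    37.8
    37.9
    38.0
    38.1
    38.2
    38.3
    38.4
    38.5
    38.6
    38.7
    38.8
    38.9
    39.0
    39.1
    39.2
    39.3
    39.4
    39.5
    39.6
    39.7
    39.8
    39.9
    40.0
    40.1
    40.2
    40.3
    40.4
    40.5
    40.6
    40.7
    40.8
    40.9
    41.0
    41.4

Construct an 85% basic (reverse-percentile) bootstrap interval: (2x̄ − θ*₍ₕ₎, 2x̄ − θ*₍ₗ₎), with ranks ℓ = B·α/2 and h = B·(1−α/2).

(37.8, 41.3)

Percentile endpoints at ranks 3 and 37: θ*₍3₎ = 37.3, θ*₍37₎ = 40.8.
Basic interval reflects these around x̄:
  lower = 2 × 39.3 − 40.8 = 37.8
  upper = 2 × 39.3 − 37.3 = 41.3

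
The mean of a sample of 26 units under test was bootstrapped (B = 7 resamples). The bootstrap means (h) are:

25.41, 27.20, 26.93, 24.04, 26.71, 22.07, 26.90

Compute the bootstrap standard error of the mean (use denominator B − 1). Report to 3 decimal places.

Bootstrap SE is the standard deviation of the 7 replicate means.
Mean of replicates: (25.41 + 27.20 + 26.93 + 24.04 + 26.71 + 22.07 + 26.90) / 7 = 179.2600 / 7 = 25.6086
Sum of squared deviations: (−0.1986)² + (+1.5914)² + (+1.3214)² + (−1.5686)² + (+1.1014)² + (−3.5386)² + (+1.2914)² = 22.1811
Variance = 22.1811 / 6 = 3.6968
SE* = √3.6968

SE* = 1.923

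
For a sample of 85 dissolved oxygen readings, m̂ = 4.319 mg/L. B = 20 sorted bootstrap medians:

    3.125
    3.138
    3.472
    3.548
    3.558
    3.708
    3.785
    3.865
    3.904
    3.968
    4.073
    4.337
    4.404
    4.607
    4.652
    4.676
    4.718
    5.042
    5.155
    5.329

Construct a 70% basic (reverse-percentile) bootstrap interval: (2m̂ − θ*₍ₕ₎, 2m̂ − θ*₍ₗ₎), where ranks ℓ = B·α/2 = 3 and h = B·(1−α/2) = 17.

Percentile endpoints at ranks 3 and 17: θ*₍3₎ = 3.472, θ*₍17₎ = 4.718.
Basic interval reflects these around m̂:
  lower = 2 × 4.319 − 4.718 = 3.920
  upper = 2 × 4.319 − 3.472 = 5.166

(3.920, 5.166)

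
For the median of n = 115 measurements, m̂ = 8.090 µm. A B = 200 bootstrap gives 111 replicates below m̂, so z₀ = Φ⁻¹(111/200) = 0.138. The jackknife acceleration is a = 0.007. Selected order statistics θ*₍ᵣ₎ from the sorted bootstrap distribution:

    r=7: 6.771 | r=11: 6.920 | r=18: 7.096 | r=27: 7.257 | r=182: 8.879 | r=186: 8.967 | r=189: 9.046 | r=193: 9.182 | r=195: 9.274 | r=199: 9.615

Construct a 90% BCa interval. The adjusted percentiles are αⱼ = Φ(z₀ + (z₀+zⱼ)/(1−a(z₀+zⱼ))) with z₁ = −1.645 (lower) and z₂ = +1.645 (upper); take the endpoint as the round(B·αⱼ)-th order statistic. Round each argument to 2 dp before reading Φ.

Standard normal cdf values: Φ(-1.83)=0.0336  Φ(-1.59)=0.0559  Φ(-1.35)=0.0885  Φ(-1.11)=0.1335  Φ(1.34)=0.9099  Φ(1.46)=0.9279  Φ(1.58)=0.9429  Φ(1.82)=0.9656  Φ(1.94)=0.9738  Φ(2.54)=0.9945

(7.096, 9.274)

Lower: z₀ + z₁ = 0.138 + (-1.645) = -1.507; 1 − a(z₀+z₁) = 1 − (0.007)(-1.507) = 1.0105; argument = 0.138 + (-1.507)/1.0105 = -1.3533 → -1.35.
α₁ = Φ(-1.35) = 0.0885; rank = round(200 × 0.0885) = 18; θ*₍18₎ = 7.096.
Upper: z₀ + z₂ = 1.783; 1 − a(z₀+z₂) = 0.9875; argument = 1.9435 → 1.94; α₂ = 0.9738; rank = 195; θ*₍195₎ = 9.274.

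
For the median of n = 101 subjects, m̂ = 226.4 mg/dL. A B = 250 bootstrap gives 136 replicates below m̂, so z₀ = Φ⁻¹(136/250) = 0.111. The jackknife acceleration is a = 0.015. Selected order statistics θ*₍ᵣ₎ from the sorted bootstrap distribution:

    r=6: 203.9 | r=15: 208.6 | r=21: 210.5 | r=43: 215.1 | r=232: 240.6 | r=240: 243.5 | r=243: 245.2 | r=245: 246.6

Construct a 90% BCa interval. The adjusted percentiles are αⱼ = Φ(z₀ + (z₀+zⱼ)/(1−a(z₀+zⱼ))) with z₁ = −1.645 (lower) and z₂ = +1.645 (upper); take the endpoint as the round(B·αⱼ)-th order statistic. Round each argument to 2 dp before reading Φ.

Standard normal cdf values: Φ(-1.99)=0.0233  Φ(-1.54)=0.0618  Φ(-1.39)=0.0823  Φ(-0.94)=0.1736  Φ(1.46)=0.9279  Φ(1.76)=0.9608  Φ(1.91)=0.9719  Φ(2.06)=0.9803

Lower: z₀ + z₁ = 0.111 + (-1.645) = -1.534; 1 − a(z₀+z₁) = 1 − (0.015)(-1.534) = 1.0230; argument = 0.111 + (-1.534)/1.0230 = -1.3885 → -1.39.
α₁ = Φ(-1.39) = 0.0823; rank = round(250 × 0.0823) = 21; θ*₍21₎ = 210.5.
Upper: z₀ + z₂ = 1.756; 1 − a(z₀+z₂) = 0.9737; argument = 1.9145 → 1.91; α₂ = 0.9719; rank = 243; θ*₍243₎ = 245.2.

(210.5, 245.2)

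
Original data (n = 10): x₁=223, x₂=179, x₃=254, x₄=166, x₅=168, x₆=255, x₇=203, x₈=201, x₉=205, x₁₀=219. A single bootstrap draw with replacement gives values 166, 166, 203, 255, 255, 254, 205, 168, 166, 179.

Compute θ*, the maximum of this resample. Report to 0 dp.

θ* = 255

Maximum = 255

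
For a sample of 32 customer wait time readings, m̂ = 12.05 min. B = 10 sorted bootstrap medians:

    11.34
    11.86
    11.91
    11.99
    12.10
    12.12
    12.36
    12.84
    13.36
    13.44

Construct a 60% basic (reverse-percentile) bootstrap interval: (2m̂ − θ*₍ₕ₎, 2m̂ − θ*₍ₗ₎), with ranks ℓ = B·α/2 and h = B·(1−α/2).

(11.26, 12.24)

Percentile endpoints at ranks 2 and 8: θ*₍2₎ = 11.86, θ*₍8₎ = 12.84.
Basic interval reflects these around m̂:
  lower = 2 × 12.05 − 12.84 = 11.26
  upper = 2 × 12.05 − 11.86 = 12.24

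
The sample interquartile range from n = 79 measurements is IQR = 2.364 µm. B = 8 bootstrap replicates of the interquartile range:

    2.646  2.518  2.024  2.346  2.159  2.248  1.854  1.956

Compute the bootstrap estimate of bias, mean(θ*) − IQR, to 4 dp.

mean(θ*) = (2.646 + 2.518 + 2.024 + 2.346 + 2.159 + 2.248 + 1.854 + 1.956) / 8 = 2.21888
bias = 2.21888 − 2.364

bias = −0.1451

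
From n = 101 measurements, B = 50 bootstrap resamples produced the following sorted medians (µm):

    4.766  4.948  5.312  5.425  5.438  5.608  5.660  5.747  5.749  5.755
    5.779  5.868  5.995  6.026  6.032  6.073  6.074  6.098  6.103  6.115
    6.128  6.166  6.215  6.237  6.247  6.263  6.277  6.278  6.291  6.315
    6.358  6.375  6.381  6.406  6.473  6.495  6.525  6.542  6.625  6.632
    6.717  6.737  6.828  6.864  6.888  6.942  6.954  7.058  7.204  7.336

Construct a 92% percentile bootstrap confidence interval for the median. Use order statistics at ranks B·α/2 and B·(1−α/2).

α = 0.08; lower rank = 50 × 0.040 = 2; upper rank = 50 × 0.960 = 48.
The 2nd smallest replicate is 4.948; the 48th is 7.058.

(4.948, 7.058)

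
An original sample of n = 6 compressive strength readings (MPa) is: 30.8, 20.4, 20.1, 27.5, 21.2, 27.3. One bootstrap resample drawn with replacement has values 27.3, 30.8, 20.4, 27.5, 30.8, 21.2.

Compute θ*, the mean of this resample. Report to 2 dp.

Mean = (27.3 + 30.8 + 20.4 + 27.5 + 30.8 + 21.2) / 6 = 158.00 / 6 = 26.33

θ* = 26.33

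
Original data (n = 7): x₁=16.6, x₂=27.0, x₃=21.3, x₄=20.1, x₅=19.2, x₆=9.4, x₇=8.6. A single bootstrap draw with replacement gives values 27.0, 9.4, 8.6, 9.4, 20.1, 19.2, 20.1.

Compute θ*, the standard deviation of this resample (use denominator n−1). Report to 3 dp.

θ* = 7.145

Mean = 16.2571; sum of squared deviations = 306.2771
s² = 306.2771 / 6 = 51.0462
s = √51.0462 = 7.145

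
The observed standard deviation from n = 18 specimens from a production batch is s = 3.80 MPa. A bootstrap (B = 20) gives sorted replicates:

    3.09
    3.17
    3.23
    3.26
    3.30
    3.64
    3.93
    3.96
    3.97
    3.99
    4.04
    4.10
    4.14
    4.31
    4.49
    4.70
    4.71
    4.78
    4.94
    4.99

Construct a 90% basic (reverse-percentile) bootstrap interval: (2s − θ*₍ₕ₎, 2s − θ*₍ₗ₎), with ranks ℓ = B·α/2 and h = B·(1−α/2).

(2.66, 4.51)

Percentile endpoints at ranks 1 and 19: θ*₍1₎ = 3.09, θ*₍19₎ = 4.94.
Basic interval reflects these around s:
  lower = 2 × 3.80 − 4.94 = 2.66
  upper = 2 × 3.80 − 3.09 = 4.51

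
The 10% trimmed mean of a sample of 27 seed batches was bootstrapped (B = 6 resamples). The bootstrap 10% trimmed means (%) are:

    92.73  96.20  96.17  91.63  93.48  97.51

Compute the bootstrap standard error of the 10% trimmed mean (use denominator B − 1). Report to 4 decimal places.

Bootstrap SE is the standard deviation of the 6 replicate 10% trimmed means.
Mean of replicates: (92.73 + 96.20 + 96.17 + 91.63 + 93.48 + 97.51) / 6 = 567.72000 / 6 = 94.62000
Sum of squared deviations: (−1.89000)² + (+1.58000)² + (+1.55000)² + (−2.99000)² + (−1.14000)² + (+2.89000)² = 27.06280
Variance = 27.06280 / 5 = 5.41256
SE* = √5.41256

SE* = 2.3265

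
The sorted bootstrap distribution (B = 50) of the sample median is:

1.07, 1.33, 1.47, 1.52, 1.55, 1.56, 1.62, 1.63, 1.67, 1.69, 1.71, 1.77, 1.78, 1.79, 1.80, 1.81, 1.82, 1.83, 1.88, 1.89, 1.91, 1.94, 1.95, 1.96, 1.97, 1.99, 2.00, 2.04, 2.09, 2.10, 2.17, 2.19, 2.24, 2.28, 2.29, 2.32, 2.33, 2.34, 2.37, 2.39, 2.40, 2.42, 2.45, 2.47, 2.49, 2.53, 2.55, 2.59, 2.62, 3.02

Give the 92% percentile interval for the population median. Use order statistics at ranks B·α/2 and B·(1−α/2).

α = 0.08; lower rank = 50 × 0.040 = 2; upper rank = 50 × 0.960 = 48.
The 2nd smallest replicate is 1.33; the 48th is 2.59.

(1.33, 2.59)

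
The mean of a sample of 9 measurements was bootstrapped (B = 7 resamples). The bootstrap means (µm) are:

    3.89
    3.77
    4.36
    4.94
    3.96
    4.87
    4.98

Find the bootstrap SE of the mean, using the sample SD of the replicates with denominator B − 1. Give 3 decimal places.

SE* = 0.532

Bootstrap SE is the standard deviation of the 7 replicate means.
Mean of replicates: (3.89 + 3.77 + 4.36 + 4.94 + 3.96 + 4.87 + 4.98) / 7 = 30.7700 / 7 = 4.3957
Sum of squared deviations: (−0.5057)² + (−0.6257)² + (−0.0357)² + (+0.5443)² + (−0.4357)² + (+0.4743)² + (+0.5843)² = 1.7010
Variance = 1.7010 / 6 = 0.2835
SE* = √0.2835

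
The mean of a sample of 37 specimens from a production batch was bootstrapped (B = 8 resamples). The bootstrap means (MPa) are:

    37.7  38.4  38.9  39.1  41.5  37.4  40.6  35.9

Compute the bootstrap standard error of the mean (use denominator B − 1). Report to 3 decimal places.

SE* = 1.784

Bootstrap SE is the standard deviation of the 8 replicate means.
Mean of replicates: (37.7 + 38.4 + 38.9 + 39.1 + 41.5 + 37.4 + 40.6 + 35.9) / 8 = 309.5000 / 8 = 38.6875
Sum of squared deviations: (−0.9875)² + (−0.2875)² + (+0.2125)² + (+0.4125)² + (+2.8125)² + (−1.2875)² + (+1.9125)² + (−2.7875)² = 22.2688
Variance = 22.2688 / 7 = 3.1813
SE* = √3.1813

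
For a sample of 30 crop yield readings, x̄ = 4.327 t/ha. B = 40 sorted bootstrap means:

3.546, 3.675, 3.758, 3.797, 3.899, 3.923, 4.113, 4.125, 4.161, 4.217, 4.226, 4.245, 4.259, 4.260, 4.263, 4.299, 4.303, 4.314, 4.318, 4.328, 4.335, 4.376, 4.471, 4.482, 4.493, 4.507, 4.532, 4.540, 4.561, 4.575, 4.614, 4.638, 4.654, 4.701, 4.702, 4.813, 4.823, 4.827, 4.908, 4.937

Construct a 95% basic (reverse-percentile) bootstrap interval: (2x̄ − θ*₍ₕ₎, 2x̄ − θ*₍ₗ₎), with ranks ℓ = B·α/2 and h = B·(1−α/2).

Percentile endpoints at ranks 1 and 39: θ*₍1₎ = 3.546, θ*₍39₎ = 4.908.
Basic interval reflects these around x̄:
  lower = 2 × 4.327 − 4.908 = 3.746
  upper = 2 × 4.327 − 3.546 = 5.108

(3.746, 5.108)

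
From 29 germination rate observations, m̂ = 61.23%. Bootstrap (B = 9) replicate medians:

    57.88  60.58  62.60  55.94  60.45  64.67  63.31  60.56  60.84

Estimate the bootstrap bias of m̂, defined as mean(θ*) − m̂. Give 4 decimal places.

mean(θ*) = (57.88 + 60.58 + 62.60 + 55.94 + 60.45 + 64.67 + 63.31 + 60.56 + 60.84) / 9 = 60.75889
bias = 60.75889 − 61.23

bias = −0.4711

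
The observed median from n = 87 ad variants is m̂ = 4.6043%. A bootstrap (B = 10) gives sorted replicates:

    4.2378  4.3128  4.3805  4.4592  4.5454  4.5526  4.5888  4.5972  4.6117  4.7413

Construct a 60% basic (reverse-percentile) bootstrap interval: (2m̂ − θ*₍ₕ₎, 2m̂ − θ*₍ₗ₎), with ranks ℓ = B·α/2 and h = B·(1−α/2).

Percentile endpoints at ranks 2 and 8: θ*₍2₎ = 4.3128, θ*₍8₎ = 4.5972.
Basic interval reflects these around m̂:
  lower = 2 × 4.6043 − 4.5972 = 4.6114
  upper = 2 × 4.6043 − 4.3128 = 4.8958

(4.6114, 4.8958)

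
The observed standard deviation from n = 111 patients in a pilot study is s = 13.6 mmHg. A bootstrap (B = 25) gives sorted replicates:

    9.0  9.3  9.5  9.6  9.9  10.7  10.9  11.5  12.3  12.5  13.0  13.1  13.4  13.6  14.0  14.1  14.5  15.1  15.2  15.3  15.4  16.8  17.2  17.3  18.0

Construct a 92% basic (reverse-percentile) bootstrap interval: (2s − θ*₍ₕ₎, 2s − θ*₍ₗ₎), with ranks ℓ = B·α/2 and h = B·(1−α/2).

Percentile endpoints at ranks 1 and 24: θ*₍1₎ = 9.0, θ*₍24₎ = 17.3.
Basic interval reflects these around s:
  lower = 2 × 13.6 − 17.3 = 9.9
  upper = 2 × 13.6 − 9.0 = 18.2

(9.9, 18.2)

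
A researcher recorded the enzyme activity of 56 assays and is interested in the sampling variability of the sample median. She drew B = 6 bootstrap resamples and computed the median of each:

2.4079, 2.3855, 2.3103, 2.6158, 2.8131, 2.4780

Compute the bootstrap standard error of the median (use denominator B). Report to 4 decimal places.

SE* = 0.1681

Bootstrap SE is the standard deviation of the 6 replicate medians.
Mean of replicates: (2.4079 + 2.3855 + 2.3103 + 2.6158 + 2.8131 + 2.4780) / 6 = 15.01060 / 6 = 2.50177
Sum of squared deviations: (−0.09387)² + (−0.11627)² + (−0.19147)² + (+0.11403)² + (+0.31133)² + (−0.02377)² = 0.16949
Variance = 0.16949 / 6 = 0.02825
SE* = √0.02825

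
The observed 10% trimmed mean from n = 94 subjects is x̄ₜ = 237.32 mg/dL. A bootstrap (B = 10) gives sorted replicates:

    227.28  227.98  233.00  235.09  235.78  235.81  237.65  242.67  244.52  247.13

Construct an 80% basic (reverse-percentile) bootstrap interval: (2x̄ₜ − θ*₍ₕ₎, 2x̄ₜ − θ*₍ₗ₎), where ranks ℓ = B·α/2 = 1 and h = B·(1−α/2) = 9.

Percentile endpoints at ranks 1 and 9: θ*₍1₎ = 227.28, θ*₍9₎ = 244.52.
Basic interval reflects these around x̄ₜ:
  lower = 2 × 237.32 − 244.52 = 230.12
  upper = 2 × 237.32 − 227.28 = 247.36

(230.12, 247.36)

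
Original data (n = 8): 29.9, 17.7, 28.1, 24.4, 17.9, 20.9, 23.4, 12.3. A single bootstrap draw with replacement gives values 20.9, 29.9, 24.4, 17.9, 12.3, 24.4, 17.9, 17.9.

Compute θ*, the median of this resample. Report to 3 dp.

θ* = 19.400

Sorted: 12.3, 17.9, 17.9, 17.9, 20.9, 24.4, 24.4, 29.9
Median = average of the two middle values = 19.400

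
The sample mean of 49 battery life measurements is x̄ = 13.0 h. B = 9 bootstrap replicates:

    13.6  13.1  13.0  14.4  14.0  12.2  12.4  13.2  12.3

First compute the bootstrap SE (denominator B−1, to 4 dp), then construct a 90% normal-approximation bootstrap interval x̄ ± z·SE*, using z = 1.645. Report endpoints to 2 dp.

Mean of replicates = 13.1333; sum of squared deviations = 4.7000; SE* = √(4.7000/8) = 0.7665
Margin = 1.645 × 0.7665 = 1.261
Interval: 13.0 ± 1.261

(11.74, 14.26)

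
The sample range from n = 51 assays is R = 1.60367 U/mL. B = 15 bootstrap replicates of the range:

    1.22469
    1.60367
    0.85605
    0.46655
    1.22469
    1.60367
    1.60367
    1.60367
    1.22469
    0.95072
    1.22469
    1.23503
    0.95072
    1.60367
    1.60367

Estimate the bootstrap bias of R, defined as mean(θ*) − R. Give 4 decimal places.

bias = −0.3383

mean(θ*) = (1.22469 + 1.60367 + 0.85605 + 0.46655 + 1.22469 + 1.60367 + 1.60367 + 1.60367 + 1.22469 + 0.95072 + 1.22469 + 1.23503 + 0.95072 + 1.60367 + 1.60367) / 15 = 1.26532
bias = 1.26532 − 1.60367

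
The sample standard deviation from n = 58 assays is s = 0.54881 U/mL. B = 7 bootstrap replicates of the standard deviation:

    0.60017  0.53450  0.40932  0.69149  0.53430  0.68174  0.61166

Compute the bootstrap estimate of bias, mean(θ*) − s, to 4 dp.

bias = +0.0316

mean(θ*) = (0.60017 + 0.53450 + 0.40932 + 0.69149 + 0.53430 + 0.68174 + 0.61166) / 7 = 0.58045
bias = 0.58045 − 0.54881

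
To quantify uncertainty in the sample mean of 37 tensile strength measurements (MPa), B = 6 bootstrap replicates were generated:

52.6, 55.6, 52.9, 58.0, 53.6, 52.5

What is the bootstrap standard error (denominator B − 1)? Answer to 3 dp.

Bootstrap SE is the standard deviation of the 6 replicate means.
Mean of replicates: (52.6 + 55.6 + 52.9 + 58.0 + 53.6 + 52.5) / 6 = 325.2000 / 6 = 54.2000
Sum of squared deviations: (−1.6000)² + (+1.4000)² + (−1.3000)² + (+3.8000)² + (−0.6000)² + (−1.7000)² = 23.9000
Variance = 23.9000 / 5 = 4.7800
SE* = √4.7800

SE* = 2.186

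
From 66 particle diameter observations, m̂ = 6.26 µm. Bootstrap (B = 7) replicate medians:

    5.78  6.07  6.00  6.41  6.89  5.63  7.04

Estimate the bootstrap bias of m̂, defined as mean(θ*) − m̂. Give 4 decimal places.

bias = +0.0000

mean(θ*) = (5.78 + 6.07 + 6.00 + 6.41 + 6.89 + 5.63 + 7.04) / 7 = 6.26000
bias = 6.26000 − 6.26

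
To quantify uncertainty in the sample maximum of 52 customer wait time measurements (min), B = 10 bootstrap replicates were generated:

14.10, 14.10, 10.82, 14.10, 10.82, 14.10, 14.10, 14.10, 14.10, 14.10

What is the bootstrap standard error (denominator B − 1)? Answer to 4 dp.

Bootstrap SE is the standard deviation of the 10 replicate maximums.
Mean of replicates: (14.10 + 14.10 + 10.82 + 14.10 + 10.82 + 14.10 + 14.10 + 14.10 + 14.10 + 14.10) / 10 = 134.44000 / 10 = 13.44400
Sum of squared deviations: (+0.65600)² + (+0.65600)² + (−2.62400)² + (+0.65600)² + (−2.62400)² + (+0.65600)² + (+0.65600)² + (+0.65600)² + (+0.65600)² + (+0.65600)² = 17.21344
Variance = 17.21344 / 9 = 1.91260
SE* = √1.91260

SE* = 1.3830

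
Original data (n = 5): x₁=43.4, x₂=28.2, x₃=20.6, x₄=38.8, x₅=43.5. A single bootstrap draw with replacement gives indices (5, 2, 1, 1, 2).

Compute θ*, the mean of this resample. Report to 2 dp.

θ* = 37.34

Resample values: 43.5, 28.2, 43.4, 43.4, 28.2.
Mean = (43.5 + 28.2 + 43.4 + 43.4 + 28.2) / 5 = 186.70 / 5 = 37.34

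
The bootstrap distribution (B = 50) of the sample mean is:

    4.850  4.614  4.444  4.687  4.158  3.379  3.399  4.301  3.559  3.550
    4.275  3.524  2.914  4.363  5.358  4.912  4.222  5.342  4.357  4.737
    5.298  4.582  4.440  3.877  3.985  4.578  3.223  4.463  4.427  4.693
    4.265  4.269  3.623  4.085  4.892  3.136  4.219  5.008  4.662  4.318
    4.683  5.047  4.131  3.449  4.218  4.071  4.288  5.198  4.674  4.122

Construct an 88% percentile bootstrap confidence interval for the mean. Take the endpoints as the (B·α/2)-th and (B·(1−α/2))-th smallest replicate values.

Sorted replicates: 2.914, 3.136, 3.223, 3.379, 3.399, 3.449, 3.524, 3.550, 3.559, 3.623, 3.877, 3.985, 4.071, 4.085, 4.122, 4.131, 4.158, 4.218, 4.219, 4.222, 4.265, 4.269, 4.275, 4.288, 4.301, 4.318, 4.357, 4.363, 4.427, 4.440, 4.444, 4.463, 4.578, 4.582, 4.614, 4.662, 4.674, 4.683, 4.687, 4.693, 4.737, 4.850, 4.892, 4.912, 5.008, 5.047, 5.198, 5.298, 5.342, 5.358
α = 0.12; lower rank = 50 × 0.060 = 3; upper rank = 50 × 0.940 = 47.
The 3rd smallest replicate is 3.223; the 47th is 5.198.

(3.223, 5.198)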